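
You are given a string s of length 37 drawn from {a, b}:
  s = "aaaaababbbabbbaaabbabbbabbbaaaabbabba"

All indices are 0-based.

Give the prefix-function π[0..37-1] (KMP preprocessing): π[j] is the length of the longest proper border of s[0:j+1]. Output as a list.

[0, 1, 2, 3, 4, 0, 1, 0, 0, 0, 1, 0, 0, 0, 1, 2, 3, 0, 0, 1, 0, 0, 0, 1, 0, 0, 0, 1, 2, 3, 4, 0, 0, 1, 0, 0, 1]

π[0] = 0
j=1 s[j]='a': π[1]=1 (border 'a')
j=2 s[j]='a': π[2]=2 (border 'aa')
j=3 s[j]='a': π[3]=3 (border 'aaa')
j=4 s[j]='a': π[4]=4 (border 'aaaa')
j=5 s[j]='b': k: 4→3→2→1→0; π[5]=0 (border '')
j=6 s[j]='a': π[6]=1 (border 'a')
j=7 s[j]='b': k: 1→0; π[7]=0 (border '')
j=8 s[j]='b': π[8]=0 (border '')
j=9 s[j]='b': π[9]=0 (border '')
j=10 s[j]='a': π[10]=1 (border 'a')
j=11 s[j]='b': k: 1→0; π[11]=0 (border '')
j=12 s[j]='b': π[12]=0 (border '')
j=13 s[j]='b': π[13]=0 (border '')
j=14 s[j]='a': π[14]=1 (border 'a')
j=15 s[j]='a': π[15]=2 (border 'aa')
j=16 s[j]='a': π[16]=3 (border 'aaa')
j=17 s[j]='b': k: 3→2→1→0; π[17]=0 (border '')
j=18 s[j]='b': π[18]=0 (border '')
j=19 s[j]='a': π[19]=1 (border 'a')
j=20 s[j]='b': k: 1→0; π[20]=0 (border '')
j=21 s[j]='b': π[21]=0 (border '')
j=22 s[j]='b': π[22]=0 (border '')
j=23 s[j]='a': π[23]=1 (border 'a')
j=24 s[j]='b': k: 1→0; π[24]=0 (border '')
j=25 s[j]='b': π[25]=0 (border '')
j=26 s[j]='b': π[26]=0 (border '')
j=27 s[j]='a': π[27]=1 (border 'a')
j=28 s[j]='a': π[28]=2 (border 'aa')
j=29 s[j]='a': π[29]=3 (border 'aaa')
j=30 s[j]='a': π[30]=4 (border 'aaaa')
j=31 s[j]='b': k: 4→3→2→1→0; π[31]=0 (border '')
j=32 s[j]='b': π[32]=0 (border '')
j=33 s[j]='a': π[33]=1 (border 'a')
j=34 s[j]='b': k: 1→0; π[34]=0 (border '')
j=35 s[j]='b': π[35]=0 (border '')
j=36 s[j]='a': π[36]=1 (border 'a')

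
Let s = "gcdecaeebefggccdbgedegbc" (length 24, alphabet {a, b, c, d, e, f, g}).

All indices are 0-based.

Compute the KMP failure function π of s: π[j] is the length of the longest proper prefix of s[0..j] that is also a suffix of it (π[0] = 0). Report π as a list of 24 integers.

π[0] = 0
j=1 s[j]='c': π[1]=0 (border '')
j=2 s[j]='d': π[2]=0 (border '')
j=3 s[j]='e': π[3]=0 (border '')
j=4 s[j]='c': π[4]=0 (border '')
j=5 s[j]='a': π[5]=0 (border '')
j=6 s[j]='e': π[6]=0 (border '')
j=7 s[j]='e': π[7]=0 (border '')
j=8 s[j]='b': π[8]=0 (border '')
j=9 s[j]='e': π[9]=0 (border '')
j=10 s[j]='f': π[10]=0 (border '')
j=11 s[j]='g': π[11]=1 (border 'g')
j=12 s[j]='g': k: 1→0; π[12]=1 (border 'g')
j=13 s[j]='c': π[13]=2 (border 'gc')
j=14 s[j]='c': k: 2→0; π[14]=0 (border '')
j=15 s[j]='d': π[15]=0 (border '')
j=16 s[j]='b': π[16]=0 (border '')
j=17 s[j]='g': π[17]=1 (border 'g')
j=18 s[j]='e': k: 1→0; π[18]=0 (border '')
j=19 s[j]='d': π[19]=0 (border '')
j=20 s[j]='e': π[20]=0 (border '')
j=21 s[j]='g': π[21]=1 (border 'g')
j=22 s[j]='b': k: 1→0; π[22]=0 (border '')
j=23 s[j]='c': π[23]=0 (border '')

[0, 0, 0, 0, 0, 0, 0, 0, 0, 0, 0, 1, 1, 2, 0, 0, 0, 1, 0, 0, 0, 1, 0, 0]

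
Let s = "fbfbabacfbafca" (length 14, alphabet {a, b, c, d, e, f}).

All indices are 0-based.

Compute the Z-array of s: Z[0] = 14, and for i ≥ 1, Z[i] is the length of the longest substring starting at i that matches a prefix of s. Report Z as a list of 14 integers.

Z[0]=14
i=1: fresh scan; Z[1]=0
i=2: fresh scan; Z[2]=2 scan→box=[2,4)
i=3: min(r-i=1, Z[1]=0)=0; Z[3]=0
i=4: fresh scan; Z[4]=0
i=5: fresh scan; Z[5]=0
i=6: fresh scan; Z[6]=0
i=7: fresh scan; Z[7]=0
i=8: fresh scan; Z[8]=2 scan→box=[8,10)
i=9: min(r-i=1, Z[1]=0)=0; Z[9]=0
i=10: fresh scan; Z[10]=0
i=11: fresh scan; Z[11]=1 scan→box=[11,12)
i=12: fresh scan; Z[12]=0
i=13: fresh scan; Z[13]=0

[14, 0, 2, 0, 0, 0, 0, 0, 2, 0, 0, 1, 0, 0]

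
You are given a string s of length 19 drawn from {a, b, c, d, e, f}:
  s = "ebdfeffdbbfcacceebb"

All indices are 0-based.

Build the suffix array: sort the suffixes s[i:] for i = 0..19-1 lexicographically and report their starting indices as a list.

rank→(start, suffix):
  0 → (12, 'acceebb')
  1 → (18, 'b')
  2 → (17, 'bb')
  3 → (8, 'bbfcacceebb')
  4 → (1, 'bdfeffdbbfcacceebb')
  5 → (9, 'bfcacceebb')
  6 → (11, 'cacceebb')
  7 → (13, 'cceebb')
  8 → (14, 'ceebb')
  9 → (7, 'dbbfcacceebb')
  10 → (2, 'dfeffdbbfcacceebb')
  11 → (16, 'ebb')
  12 → (0, 'ebdfeffdbbfcacceebb')
  13 → (15, 'eebb')
  14 → (4, 'effdbbfcacceebb')
  15 → (10, 'fcacceebb')
  16 → (6, 'fdbbfcacceebb')
  17 → (3, 'feffdbbfcacceebb')
  18 → (5, 'ffdbbfcacceebb')

[12, 18, 17, 8, 1, 9, 11, 13, 14, 7, 2, 16, 0, 15, 4, 10, 6, 3, 5]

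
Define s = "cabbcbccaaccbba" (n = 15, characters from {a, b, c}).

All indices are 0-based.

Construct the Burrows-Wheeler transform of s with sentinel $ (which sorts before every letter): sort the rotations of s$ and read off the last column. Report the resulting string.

rank  rotation          last
    0  $cabbcbccaaccbba  a
    1  a$cabbcbccaaccbb  b
    2  aaccbba$cabbcbcc  c
    3  abbcbccaaccbba$c  c
    4  accbba$cabbcbcca  a
    5  ba$cabbcbccaaccb  b
    6  bba$cabbcbccaacc  c
    7  bbcbccaaccbba$ca  a
    8  bcbccaaccbba$cab  b
    9  bccaaccbba$cabbc  c
   10  caaccbba$cabbcbc  c
   11  cabbcbccaaccbba$  $
   12  cbba$cabbcbccaac  c
   13  cbccaaccbba$cabb  b
   14  ccaaccbba$cabbcb  b
   15  ccbba$cabbcbccaa  a

abccabcabcc$cbba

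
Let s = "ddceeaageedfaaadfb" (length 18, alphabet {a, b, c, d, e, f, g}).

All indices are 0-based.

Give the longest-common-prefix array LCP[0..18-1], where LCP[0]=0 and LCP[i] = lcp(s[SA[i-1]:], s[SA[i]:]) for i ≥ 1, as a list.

rank→(start, suffix):
  0 → (12, 'aaadfb')
  1 → (13, 'aadfb')
  2 → (5, 'aageedfaaadfb')
  3 → (14, 'adfb')
  4 → (6, 'ageedfaaadfb')
  5 → (17, 'b')
  6 → (2, 'ceeaageedfaaadfb')
  7 → (1, 'dceeaageedfaaadfb')
  8 → (0, 'ddceeaageedfaaadfb')
  9 → (10, 'dfaaadfb')
  10 → (15, 'dfb')
  11 → (4, 'eaageedfaaadfb')
  12 → (9, 'edfaaadfb')
  13 → (3, 'eeaageedfaaadfb')
  14 → (8, 'eedfaaadfb')
  15 → (11, 'faaadfb')
  16 → (16, 'fb')
  17 → (7, 'geedfaaadfb')

SA = [12, 13, 5, 14, 6, 17, 2, 1, 0, 10, 15, 4, 9, 3, 8, 11, 16, 7]
i: (SA[i-1],SA[i]) lcp shared
  1: (12,13) 2 'aa'
  2: (13,5) 2 'aa'
  3: (5,14) 1 'a'
  4: (14,6) 1 'a'
  5: (6,17) 0 ''
  6: (17,2) 0 ''
  7: (2,1) 0 ''
  8: (1,0) 1 'd'
  9: (0,10) 1 'd'
  10: (10,15) 2 'df'
  11: (15,4) 0 ''
  12: (4,9) 1 'e'
  13: (9,3) 1 'e'
  14: (3,8) 2 'ee'
  15: (8,11) 0 ''
  16: (11,16) 1 'f'
  17: (16,7) 0 ''

[0, 2, 2, 1, 1, 0, 0, 0, 1, 1, 2, 0, 1, 1, 2, 0, 1, 0]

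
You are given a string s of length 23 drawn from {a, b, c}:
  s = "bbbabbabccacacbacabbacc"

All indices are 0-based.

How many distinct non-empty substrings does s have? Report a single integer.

233

rank | idx | suffix
   0 |   3 | abbabccacacbacabbacc
   1 |  17 | abbacc
   2 |   6 | abccacacbacabbacc
   3 |  15 | acabbacc
   4 |  10 | acacbacabbacc
   5 |  12 | acbacabbacc
   6 |  20 | acc
   7 |   2 | babbabccacacbacabbacc
   8 |   5 | babccacacbacabbacc
   9 |  14 | bacabbacc
  10 |  19 | bacc
  11 |   1 | bbabbabccacacbacabbacc
  12 |   4 | bbabccacacbacabbacc
  13 |  18 | bbacc
  14 |   0 | bbbabbabccacacbacabbacc
  15 |   7 | bccacacbacabbacc
  16 |  22 | c
  17 |  16 | cabbacc
  18 |   9 | cacacbacabbacc
  19 |  11 | cacbacabbacc
  20 |  13 | cbacabbacc
  21 |  21 | cc
  22 |   8 | ccacacbacabbacc

SA = [3, 17, 6, 15, 10, 12, 20, 2, 5, 14, 19, 1, 4, 18, 0, 7, 22, 16, 9, 11, 13, 21, 8]
[i] adj suffixes → lcp
  [1] 3/17 → 4 ('abba')
  [2] 17/6 → 2 ('ab')
  [3] 6/15 → 1 ('a')
  [4] 15/10 → 3 ('aca')
  [5] 10/12 → 2 ('ac')
  [6] 12/20 → 2 ('ac')
  [7] 20/2 → 0 ('')
  [8] 2/5 → 3 ('bab')
  [9] 5/14 → 2 ('ba')
  [10] 14/19 → 3 ('bac')
  [11] 19/1 → 1 ('b')
  [12] 1/4 → 4 ('bbab')
  [13] 4/18 → 3 ('bba')
  [14] 18/0 → 2 ('bb')
  [15] 0/7 → 1 ('b')
  [16] 7/22 → 0 ('')
  [17] 22/16 → 1 ('c')
  [18] 16/9 → 2 ('ca')
  [19] 9/11 → 3 ('cac')
  [20] 11/13 → 1 ('c')
  [21] 13/21 → 1 ('c')
  [22] 21/8 → 2 ('cc')

n(n+1)/2 = 23·24/2 = 276
Σ LCP = 0 + 4 + 2 + 1 + 3 + 2 + 2 + 0 + 3 + 2 + 3 + 1 + 4 + 3 + 2 + 1 + 0 + 1 + 2 + 3 + 1 + 1 + 2 = 43
distinct = 276 − 43 = 233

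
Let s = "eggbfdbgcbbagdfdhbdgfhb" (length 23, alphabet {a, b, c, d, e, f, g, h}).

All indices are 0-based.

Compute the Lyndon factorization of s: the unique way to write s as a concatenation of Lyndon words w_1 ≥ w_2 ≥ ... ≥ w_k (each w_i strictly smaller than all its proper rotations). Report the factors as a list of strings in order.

["egg", "bfdbgc", "b", "b", "agdfdhbdgfhb"]

emit factor 1: 'egg' (i=0, period=3)
emit factor 2: 'bfdbgc' (i=3, period=6)
emit factor 3: 'b' (i=9, period=1)
emit factor 4: 'b' (i=10, period=1)
emit factor 5: 'agdfdhbdgfhb' (i=11, period=12)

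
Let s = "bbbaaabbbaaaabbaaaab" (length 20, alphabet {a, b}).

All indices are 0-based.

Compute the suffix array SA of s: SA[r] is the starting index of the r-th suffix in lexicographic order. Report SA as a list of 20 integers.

[15, 9, 16, 10, 3, 17, 11, 4, 18, 12, 5, 19, 14, 8, 2, 13, 7, 1, 6, 0]

rank | idx | suffix
   0 |  15 | aaaab
   1 |   9 | aaaabbaaaab
   2 |  16 | aaab
   3 |  10 | aaabbaaaab
   4 |   3 | aaabbbaaaabbaaaab
   5 |  17 | aab
   6 |  11 | aabbaaaab
   7 |   4 | aabbbaaaabbaaaab
   8 |  18 | ab
   9 |  12 | abbaaaab
  10 |   5 | abbbaaaabbaaaab
  11 |  19 | b
  12 |  14 | baaaab
  13 |   8 | baaaabbaaaab
  14 |   2 | baaabbbaaaabbaaaab
  15 |  13 | bbaaaab
  16 |   7 | bbaaaabbaaaab
  17 |   1 | bbaaabbbaaaabbaaaab
  18 |   6 | bbbaaaabbaaaab
  19 |   0 | bbbaaabbbaaaabbaaaab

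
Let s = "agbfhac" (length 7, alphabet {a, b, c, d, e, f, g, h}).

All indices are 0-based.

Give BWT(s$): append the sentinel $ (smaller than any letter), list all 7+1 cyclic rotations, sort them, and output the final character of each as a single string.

ch$gabaf

rank  rotation  last
    0  $agbfhac  c
    1  ac$agbfh  h
    2  agbfhac$  $
    3  bfhac$ag  g
    4  c$agbfha  a
    5  fhac$agb  b
    6  gbfhac$a  a
    7  hac$agbf  f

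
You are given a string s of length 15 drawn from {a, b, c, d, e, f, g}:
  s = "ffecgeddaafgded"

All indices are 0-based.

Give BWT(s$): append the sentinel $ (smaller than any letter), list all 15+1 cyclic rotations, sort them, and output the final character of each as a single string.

ddaeedegfdgf$afc

rank  rotation          last
    0  $ffecgeddaafgded  d
    1  aafgded$ffecgedd  d
    2  afgded$ffecgedda  a
    3  cgeddaafgded$ffe  e
    4  d$ffecgeddaafgde  e
    5  daafgded$ffecged  d
    6  ddaafgded$ffecge  e
    7  ded$ffecgeddaafg  g
    8  ecgeddaafgded$ff  f
    9  ed$ffecgeddaafgd  d
   10  eddaafgded$ffecg  g
   11  fecgeddaafgded$f  f
   12  ffecgeddaafgded$  $
   13  fgded$ffecgeddaa  a
   14  gded$ffecgeddaaf  f
   15  geddaafgded$ffec  c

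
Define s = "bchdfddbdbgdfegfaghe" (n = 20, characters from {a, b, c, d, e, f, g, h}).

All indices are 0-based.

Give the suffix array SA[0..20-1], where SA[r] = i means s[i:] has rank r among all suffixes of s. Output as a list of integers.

[16, 0, 7, 9, 1, 6, 8, 5, 3, 11, 19, 13, 15, 4, 12, 10, 14, 17, 2, 18]

rank→(start, suffix):
  0 → (16, 'aghe')
  1 → (0, 'bchdfddbdbgdfegfaghe')
  2 → (7, 'bdbgdfegfaghe')
  3 → (9, 'bgdfegfaghe')
  4 → (1, 'chdfddbdbgdfegfaghe')
  5 → (6, 'dbdbgdfegfaghe')
  6 → (8, 'dbgdfegfaghe')
  7 → (5, 'ddbdbgdfegfaghe')
  8 → (3, 'dfddbdbgdfegfaghe')
  9 → (11, 'dfegfaghe')
  10 → (19, 'e')
  11 → (13, 'egfaghe')
  12 → (15, 'faghe')
  13 → (4, 'fddbdbgdfegfaghe')
  14 → (12, 'fegfaghe')
  15 → (10, 'gdfegfaghe')
  16 → (14, 'gfaghe')
  17 → (17, 'ghe')
  18 → (2, 'hdfddbdbgdfegfaghe')
  19 → (18, 'he')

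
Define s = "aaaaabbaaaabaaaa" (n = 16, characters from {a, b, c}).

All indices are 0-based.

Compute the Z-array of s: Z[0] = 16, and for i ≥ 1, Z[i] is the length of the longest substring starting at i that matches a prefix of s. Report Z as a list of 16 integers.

Z[0]=16
i=1: i≥r, start 0; Z[1]=4 grow→box=[1,5)
i=2: min(r-i=3, Z[1]=4)=3; Z[2]=3
i=3: min(r-i=2, Z[2]=3)=2; Z[3]=2
i=4: min(r-i=1, Z[3]=2)=1; Z[4]=1
i=5: i≥r, start 0; Z[5]=0
i=6: i≥r, start 0; Z[6]=0
i=7: i≥r, start 0; Z[7]=4 grow→box=[7,11)
i=8: min(r-i=3, Z[1]=4)=3; Z[8]=3
i=9: min(r-i=2, Z[2]=3)=2; Z[9]=2
i=10: min(r-i=1, Z[3]=2)=1; Z[10]=1
i=11: i≥r, start 0; Z[11]=0
i=12: i≥r, start 0; Z[12]=4 grow→box=[12,16)
i=13: min(r-i=3, Z[1]=4)=3; Z[13]=3
i=14: min(r-i=2, Z[2]=3)=2; Z[14]=2
i=15: min(r-i=1, Z[3]=2)=1; Z[15]=1

[16, 4, 3, 2, 1, 0, 0, 4, 3, 2, 1, 0, 4, 3, 2, 1]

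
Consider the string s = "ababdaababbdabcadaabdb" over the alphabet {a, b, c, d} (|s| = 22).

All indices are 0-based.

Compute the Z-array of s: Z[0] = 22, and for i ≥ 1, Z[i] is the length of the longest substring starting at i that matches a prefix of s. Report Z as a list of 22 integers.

[22, 0, 2, 0, 0, 1, 4, 0, 2, 0, 0, 0, 2, 0, 0, 1, 0, 1, 2, 0, 0, 0]

Z[0]=22
i=1: fresh scan; Z[1]=0
i=2: fresh scan; Z[2]=2 scan→box=[2,4)
i=3: min(r-i=1, Z[1]=0)=0; Z[3]=0
i=4: fresh scan; Z[4]=0
i=5: fresh scan; Z[5]=1 scan→box=[5,6)
i=6: fresh scan; Z[6]=4 scan→box=[6,10)
i=7: min(r-i=3, Z[1]=0)=0; Z[7]=0
i=8: min(r-i=2, Z[2]=2)=2; Z[8]=2
i=9: min(r-i=1, Z[3]=0)=0; Z[9]=0
i=10: fresh scan; Z[10]=0
i=11: fresh scan; Z[11]=0
i=12: fresh scan; Z[12]=2 scan→box=[12,14)
i=13: min(r-i=1, Z[1]=0)=0; Z[13]=0
i=14: fresh scan; Z[14]=0
i=15: fresh scan; Z[15]=1 scan→box=[15,16)
i=16: fresh scan; Z[16]=0
i=17: fresh scan; Z[17]=1 scan→box=[17,18)
i=18: fresh scan; Z[18]=2 scan→box=[18,20)
i=19: min(r-i=1, Z[1]=0)=0; Z[19]=0
i=20: fresh scan; Z[20]=0
i=21: fresh scan; Z[21]=0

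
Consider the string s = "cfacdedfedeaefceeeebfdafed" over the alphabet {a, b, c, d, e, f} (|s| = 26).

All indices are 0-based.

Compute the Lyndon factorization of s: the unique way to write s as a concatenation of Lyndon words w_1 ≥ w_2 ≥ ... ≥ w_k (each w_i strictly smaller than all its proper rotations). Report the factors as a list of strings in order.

emit factor 1: 'cf' (i=0, period=2)
emit factor 2: 'acdedfedeaefceeeebfdafed' (i=2, period=24)

["cf", "acdedfedeaefceeeebfdafed"]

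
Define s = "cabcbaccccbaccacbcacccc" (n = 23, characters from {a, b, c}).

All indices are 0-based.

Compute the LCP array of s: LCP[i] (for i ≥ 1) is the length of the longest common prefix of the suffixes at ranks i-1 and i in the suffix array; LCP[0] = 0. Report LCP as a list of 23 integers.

[0, 1, 2, 3, 5, 0, 4, 1, 2, 0, 1, 2, 3, 1, 5, 2, 1, 2, 2, 2, 3, 3, 4]

rank→(start, suffix):
  0 → (1, 'abcbaccccbaccacbcacccc')
  1 → (14, 'acbcacccc')
  2 → (11, 'accacbcacccc')
  3 → (18, 'acccc')
  4 → (5, 'accccbaccacbcacccc')
  5 → (10, 'baccacbcacccc')
  6 → (4, 'baccccbaccacbcacccc')
  7 → (16, 'bcacccc')
  8 → (2, 'bcbaccccbaccacbcacccc')
  9 → (22, 'c')
  10 → (0, 'cabcbaccccbaccacbcacccc')
  11 → (13, 'cacbcacccc')
  12 → (17, 'cacccc')
  13 → (9, 'cbaccacbcacccc')
  14 → (3, 'cbaccccbaccacbcacccc')
  15 → (15, 'cbcacccc')
  16 → (21, 'cc')
  17 → (12, 'ccacbcacccc')
  18 → (8, 'ccbaccacbcacccc')
  19 → (20, 'ccc')
  20 → (7, 'cccbaccacbcacccc')
  21 → (19, 'cccc')
  22 → (6, 'ccccbaccacbcacccc')

SA = [1, 14, 11, 18, 5, 10, 4, 16, 2, 22, 0, 13, 17, 9, 3, 15, 21, 12, 8, 20, 7, 19, 6]
[i] adj suffixes → lcp
  [1] 1/14 → 1 ('a')
  [2] 14/11 → 2 ('ac')
  [3] 11/18 → 3 ('acc')
  [4] 18/5 → 5 ('acccc')
  [5] 5/10 → 0 ('')
  [6] 10/4 → 4 ('bacc')
  [7] 4/16 → 1 ('b')
  [8] 16/2 → 2 ('bc')
  [9] 2/22 → 0 ('')
  [10] 22/0 → 1 ('c')
  [11] 0/13 → 2 ('ca')
  [12] 13/17 → 3 ('cac')
  [13] 17/9 → 1 ('c')
  [14] 9/3 → 5 ('cbacc')
  [15] 3/15 → 2 ('cb')
  [16] 15/21 → 1 ('c')
  [17] 21/12 → 2 ('cc')
  [18] 12/8 → 2 ('cc')
  [19] 8/20 → 2 ('cc')
  [20] 20/7 → 3 ('ccc')
  [21] 7/19 → 3 ('ccc')
  [22] 19/6 → 4 ('cccc')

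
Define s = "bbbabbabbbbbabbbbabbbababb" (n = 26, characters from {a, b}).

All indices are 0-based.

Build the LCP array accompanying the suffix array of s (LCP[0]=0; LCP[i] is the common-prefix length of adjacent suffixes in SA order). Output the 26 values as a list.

rank→(start, suffix):
  0 → (21, 'ababb')
  1 → (23, 'abb')
  2 → (3, 'abbabbbbbabbbbabbbababb')
  3 → (17, 'abbbababb')
  4 → (12, 'abbbbabbbababb')
  5 → (6, 'abbbbbabbbbabbbababb')
  6 → (25, 'b')
  7 → (20, 'bababb')
  8 → (22, 'babb')
  9 → (2, 'babbabbbbbabbbbabbbababb')
  10 → (16, 'babbbababb')
  11 → (11, 'babbbbabbbababb')
  12 → (5, 'babbbbbabbbbabbbababb')
  13 → (24, 'bb')
  14 → (19, 'bbababb')
  15 → (1, 'bbabbabbbbbabbbbabbbababb')
  16 → (15, 'bbabbbababb')
  17 → (10, 'bbabbbbabbbababb')
  18 → (4, 'bbabbbbbabbbbabbbababb')
  19 → (18, 'bbbababb')
  20 → (0, 'bbbabbabbbbbabbbbabbbababb')
  21 → (14, 'bbbabbbababb')
  22 → (9, 'bbbabbbbabbbababb')
  23 → (13, 'bbbbabbbababb')
  24 → (8, 'bbbbabbbbabbbababb')
  25 → (7, 'bbbbbabbbbabbbababb')

SA = [21, 23, 3, 17, 12, 6, 25, 20, 22, 2, 16, 11, 5, 24, 19, 1, 15, 10, 4, 18, 0, 14, 9, 13, 8, 7]
i: (SA[i-1],SA[i]) lcp shared
  1: (21,23) 2 'ab'
  2: (23,3) 3 'abb'
  3: (3,17) 3 'abb'
  4: (17,12) 4 'abbb'
  5: (12,6) 5 'abbbb'
  6: (6,25) 0 ''
  7: (25,20) 1 'b'
  8: (20,22) 3 'bab'
  9: (22,2) 4 'babb'
  10: (2,16) 4 'babb'
  11: (16,11) 5 'babbb'
  12: (11,5) 6 'babbbb'
  13: (5,24) 1 'b'
  14: (24,19) 2 'bb'
  15: (19,1) 4 'bbab'
  16: (1,15) 5 'bbabb'
  17: (15,10) 6 'bbabbb'
  18: (10,4) 7 'bbabbbb'
  19: (4,18) 2 'bb'
  20: (18,0) 5 'bbbab'
  21: (0,14) 6 'bbbabb'
  22: (14,9) 7 'bbbabbb'
  23: (9,13) 3 'bbb'
  24: (13,8) 8 'bbbbabbb'
  25: (8,7) 4 'bbbb'

[0, 2, 3, 3, 4, 5, 0, 1, 3, 4, 4, 5, 6, 1, 2, 4, 5, 6, 7, 2, 5, 6, 7, 3, 8, 4]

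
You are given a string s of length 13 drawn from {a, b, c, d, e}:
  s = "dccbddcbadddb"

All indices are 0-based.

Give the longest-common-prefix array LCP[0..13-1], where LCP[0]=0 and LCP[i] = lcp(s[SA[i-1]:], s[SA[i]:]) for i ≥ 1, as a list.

rank | idx | suffix
   0 |   8 | adddb
   1 |  12 | b
   2 |   7 | badddb
   3 |   3 | bddcbadddb
   4 |   6 | cbadddb
   5 |   2 | cbddcbadddb
   6 |   1 | ccbddcbadddb
   7 |  11 | db
   8 |   5 | dcbadddb
   9 |   0 | dccbddcbadddb
  10 |  10 | ddb
  11 |   4 | ddcbadddb
  12 |   9 | dddb

SA = [8, 12, 7, 3, 6, 2, 1, 11, 5, 0, 10, 4, 9]
i: (SA[i-1],SA[i]) lcp shared
  1: (8,12) 0 ''
  2: (12,7) 1 'b'
  3: (7,3) 1 'b'
  4: (3,6) 0 ''
  5: (6,2) 2 'cb'
  6: (2,1) 1 'c'
  7: (1,11) 0 ''
  8: (11,5) 1 'd'
  9: (5,0) 2 'dc'
  10: (0,10) 1 'd'
  11: (10,4) 2 'dd'
  12: (4,9) 2 'dd'

[0, 0, 1, 1, 0, 2, 1, 0, 1, 2, 1, 2, 2]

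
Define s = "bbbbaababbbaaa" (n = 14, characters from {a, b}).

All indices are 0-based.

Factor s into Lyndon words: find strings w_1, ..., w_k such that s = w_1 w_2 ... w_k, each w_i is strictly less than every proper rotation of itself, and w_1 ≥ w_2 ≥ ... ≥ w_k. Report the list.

["b", "b", "b", "b", "aababbb", "a", "a", "a"]

emit factor 1: 'b' (i=0, period=1)
emit factor 2: 'b' (i=1, period=1)
emit factor 3: 'b' (i=2, period=1)
emit factor 4: 'b' (i=3, period=1)
emit factor 5: 'aababbb' (i=4, period=7)
emit factor 6: 'a' (i=11, period=1)
emit factor 7: 'a' (i=12, period=1)
emit factor 8: 'a' (i=13, period=1)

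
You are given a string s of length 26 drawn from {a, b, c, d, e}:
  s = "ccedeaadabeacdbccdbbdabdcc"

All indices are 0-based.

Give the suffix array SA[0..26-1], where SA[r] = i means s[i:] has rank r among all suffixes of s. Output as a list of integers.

[5, 21, 8, 11, 6, 18, 14, 19, 22, 9, 25, 24, 15, 0, 16, 12, 1, 20, 7, 17, 13, 23, 3, 4, 10, 2]

rank→(start, suffix):
  0 → (5, 'aadabeacdbccdbbdabdcc')
  1 → (21, 'abdcc')
  2 → (8, 'abeacdbccdbbdabdcc')
  3 → (11, 'acdbccdbbdabdcc')
  4 → (6, 'adabeacdbccdbbdabdcc')
  5 → (18, 'bbdabdcc')
  6 → (14, 'bccdbbdabdcc')
  7 → (19, 'bdabdcc')
  8 → (22, 'bdcc')
  9 → (9, 'beacdbccdbbdabdcc')
  10 → (25, 'c')
  11 → (24, 'cc')
  12 → (15, 'ccdbbdabdcc')
  13 → (0, 'ccedeaadabeacdbccdbbdabdcc')
  14 → (16, 'cdbbdabdcc')
  15 → (12, 'cdbccdbbdabdcc')
  16 → (1, 'cedeaadabeacdbccdbbdabdcc')
  17 → (20, 'dabdcc')
  18 → (7, 'dabeacdbccdbbdabdcc')
  19 → (17, 'dbbdabdcc')
  20 → (13, 'dbccdbbdabdcc')
  21 → (23, 'dcc')
  22 → (3, 'deaadabeacdbccdbbdabdcc')
  23 → (4, 'eaadabeacdbccdbbdabdcc')
  24 → (10, 'eacdbccdbbdabdcc')
  25 → (2, 'edeaadabeacdbccdbbdabdcc')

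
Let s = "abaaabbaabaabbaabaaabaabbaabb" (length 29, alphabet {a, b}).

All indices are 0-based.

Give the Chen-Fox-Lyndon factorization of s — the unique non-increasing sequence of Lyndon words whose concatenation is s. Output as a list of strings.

emit factor 1: 'ab' (i=0, period=2)
emit factor 2: 'aaabbaabaabbaab' (i=2, period=15)
emit factor 3: 'aaabaabbaabb' (i=17, period=12)

["ab", "aaabbaabaabbaab", "aaabaabbaabb"]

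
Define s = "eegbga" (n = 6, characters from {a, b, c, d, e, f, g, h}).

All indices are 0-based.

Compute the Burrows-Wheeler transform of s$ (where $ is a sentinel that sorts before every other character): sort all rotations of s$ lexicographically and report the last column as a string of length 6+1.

rank  rotation last
    0  $eegbga  a
    1  a$eegbg  g
    2  bga$eeg  g
    3  eegbga$  $
    4  egbga$e  e
    5  ga$eegb  b
    6  gbga$ee  e

agg$ebe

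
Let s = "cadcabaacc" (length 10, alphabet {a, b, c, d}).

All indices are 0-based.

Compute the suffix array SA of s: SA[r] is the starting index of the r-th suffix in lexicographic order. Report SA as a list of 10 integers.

[6, 4, 7, 1, 5, 9, 3, 0, 8, 2]

rank | idx | suffix
   0 |   6 | aacc
   1 |   4 | abaacc
   2 |   7 | acc
   3 |   1 | adcabaacc
   4 |   5 | baacc
   5 |   9 | c
   6 |   3 | cabaacc
   7 |   0 | cadcabaacc
   8 |   8 | cc
   9 |   2 | dcabaacc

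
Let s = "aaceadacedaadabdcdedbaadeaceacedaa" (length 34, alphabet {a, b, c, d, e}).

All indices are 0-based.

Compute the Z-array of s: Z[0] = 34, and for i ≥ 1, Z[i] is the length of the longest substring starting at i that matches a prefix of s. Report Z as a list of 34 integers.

Z[0]=34
i=1: i≥r, start 0; Z[1]=1 extend→box=[1,2)
i=2: i≥r, start 0; Z[2]=0
i=3: i≥r, start 0; Z[3]=0
i=4: i≥r, start 0; Z[4]=1 extend→box=[4,5)
i=5: i≥r, start 0; Z[5]=0
i=6: i≥r, start 0; Z[6]=1 extend→box=[6,7)
i=7: i≥r, start 0; Z[7]=0
i=8: i≥r, start 0; Z[8]=0
i=9: i≥r, start 0; Z[9]=0
i=10: i≥r, start 0; Z[10]=2 extend→box=[10,12)
i=11: min(r-i=1, Z[1]=1)=1; Z[11]=1
i=12: i≥r, start 0; Z[12]=0
i=13: i≥r, start 0; Z[13]=1 extend→box=[13,14)
i=14: i≥r, start 0; Z[14]=0
i=15: i≥r, start 0; Z[15]=0
i=16: i≥r, start 0; Z[16]=0
i=17: i≥r, start 0; Z[17]=0
i=18: i≥r, start 0; Z[18]=0
i=19: i≥r, start 0; Z[19]=0
i=20: i≥r, start 0; Z[20]=0
i=21: i≥r, start 0; Z[21]=2 extend→box=[21,23)
i=22: min(r-i=1, Z[1]=1)=1; Z[22]=1
i=23: i≥r, start 0; Z[23]=0
i=24: i≥r, start 0; Z[24]=0
i=25: i≥r, start 0; Z[25]=1 extend→box=[25,26)
i=26: i≥r, start 0; Z[26]=0
i=27: i≥r, start 0; Z[27]=0
i=28: i≥r, start 0; Z[28]=1 extend→box=[28,29)
i=29: i≥r, start 0; Z[29]=0
i=30: i≥r, start 0; Z[30]=0
i=31: i≥r, start 0; Z[31]=0
i=32: i≥r, start 0; Z[32]=2 extend→box=[32,34)
i=33: min(r-i=1, Z[1]=1)=1; Z[33]=1

[34, 1, 0, 0, 1, 0, 1, 0, 0, 0, 2, 1, 0, 1, 0, 0, 0, 0, 0, 0, 0, 2, 1, 0, 0, 1, 0, 0, 1, 0, 0, 0, 2, 1]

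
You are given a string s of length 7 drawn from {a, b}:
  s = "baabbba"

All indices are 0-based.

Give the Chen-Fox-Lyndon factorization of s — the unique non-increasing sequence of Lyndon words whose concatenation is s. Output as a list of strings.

["b", "aabbb", "a"]

emit factor 1: 'b' (i=0, period=1)
emit factor 2: 'aabbb' (i=1, period=5)
emit factor 3: 'a' (i=6, period=1)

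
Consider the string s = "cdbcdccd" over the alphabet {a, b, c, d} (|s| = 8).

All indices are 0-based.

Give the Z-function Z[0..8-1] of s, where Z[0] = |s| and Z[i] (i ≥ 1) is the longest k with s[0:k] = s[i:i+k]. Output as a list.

Z[0]=8
i=1: outside box; Z[1]=0
i=2: outside box; Z[2]=0
i=3: outside box; Z[3]=2 extend→box=[3,5)
i=4: min(r-i=1, Z[1]=0)=0; Z[4]=0
i=5: outside box; Z[5]=1 extend→box=[5,6)
i=6: outside box; Z[6]=2 extend→box=[6,8)
i=7: min(r-i=1, Z[1]=0)=0; Z[7]=0

[8, 0, 0, 2, 0, 1, 2, 0]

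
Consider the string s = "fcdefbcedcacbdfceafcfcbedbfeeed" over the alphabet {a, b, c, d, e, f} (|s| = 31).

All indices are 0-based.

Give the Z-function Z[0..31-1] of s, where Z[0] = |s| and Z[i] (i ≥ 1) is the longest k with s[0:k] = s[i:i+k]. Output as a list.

[31, 0, 0, 0, 1, 0, 0, 0, 0, 0, 0, 0, 0, 0, 2, 0, 0, 0, 2, 0, 2, 0, 0, 0, 0, 0, 1, 0, 0, 0, 0]

Z[0]=31
i=1: fresh scan; Z[1]=0
i=2: fresh scan; Z[2]=0
i=3: fresh scan; Z[3]=0
i=4: fresh scan; Z[4]=1 scan→box=[4,5)
i=5: fresh scan; Z[5]=0
i=6: fresh scan; Z[6]=0
i=7: fresh scan; Z[7]=0
i=8: fresh scan; Z[8]=0
i=9: fresh scan; Z[9]=0
i=10: fresh scan; Z[10]=0
i=11: fresh scan; Z[11]=0
i=12: fresh scan; Z[12]=0
i=13: fresh scan; Z[13]=0
i=14: fresh scan; Z[14]=2 scan→box=[14,16)
i=15: min(r-i=1, Z[1]=0)=0; Z[15]=0
i=16: fresh scan; Z[16]=0
i=17: fresh scan; Z[17]=0
i=18: fresh scan; Z[18]=2 scan→box=[18,20)
i=19: min(r-i=1, Z[1]=0)=0; Z[19]=0
i=20: fresh scan; Z[20]=2 scan→box=[20,22)
i=21: min(r-i=1, Z[1]=0)=0; Z[21]=0
i=22: fresh scan; Z[22]=0
i=23: fresh scan; Z[23]=0
i=24: fresh scan; Z[24]=0
i=25: fresh scan; Z[25]=0
i=26: fresh scan; Z[26]=1 scan→box=[26,27)
i=27: fresh scan; Z[27]=0
i=28: fresh scan; Z[28]=0
i=29: fresh scan; Z[29]=0
i=30: fresh scan; Z[30]=0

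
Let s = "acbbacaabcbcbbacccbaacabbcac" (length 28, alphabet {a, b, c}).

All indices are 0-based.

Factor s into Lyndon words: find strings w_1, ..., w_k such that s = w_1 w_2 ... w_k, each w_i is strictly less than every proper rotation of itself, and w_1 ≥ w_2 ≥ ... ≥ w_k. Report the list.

emit factor 1: 'acbb' (i=0, period=4)
emit factor 2: 'ac' (i=4, period=2)
emit factor 3: 'aabcbcbbacccbaacabbcac' (i=6, period=22)

["acbb", "ac", "aabcbcbbacccbaacabbcac"]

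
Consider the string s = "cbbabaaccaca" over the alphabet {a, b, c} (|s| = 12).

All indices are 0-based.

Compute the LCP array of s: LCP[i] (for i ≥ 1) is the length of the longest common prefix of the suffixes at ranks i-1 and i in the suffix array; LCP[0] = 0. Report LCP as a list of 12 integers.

rank | idx | suffix
   0 |  11 | a
   1 |   5 | aaccaca
   2 |   3 | abaaccaca
   3 |   9 | aca
   4 |   6 | accaca
   5 |   4 | baaccaca
   6 |   2 | babaaccaca
   7 |   1 | bbabaaccaca
   8 |  10 | ca
   9 |   8 | caca
  10 |   0 | cbbabaaccaca
  11 |   7 | ccaca

SA = [11, 5, 3, 9, 6, 4, 2, 1, 10, 8, 0, 7]
i: (SA[i-1],SA[i]) lcp shared
  1: (11,5) 1 'a'
  2: (5,3) 1 'a'
  3: (3,9) 1 'a'
  4: (9,6) 2 'ac'
  5: (6,4) 0 ''
  6: (4,2) 2 'ba'
  7: (2,1) 1 'b'
  8: (1,10) 0 ''
  9: (10,8) 2 'ca'
  10: (8,0) 1 'c'
  11: (0,7) 1 'c'

[0, 1, 1, 1, 2, 0, 2, 1, 0, 2, 1, 1]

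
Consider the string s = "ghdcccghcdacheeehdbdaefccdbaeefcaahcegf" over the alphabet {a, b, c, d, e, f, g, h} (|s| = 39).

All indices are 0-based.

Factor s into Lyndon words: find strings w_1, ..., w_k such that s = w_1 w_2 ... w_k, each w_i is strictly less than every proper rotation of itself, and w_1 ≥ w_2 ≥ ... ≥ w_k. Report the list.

emit factor 1: 'gh' (i=0, period=2)
emit factor 2: 'd' (i=2, period=1)
emit factor 3: 'cccghcd' (i=3, period=7)
emit factor 4: 'acheeehdbdaefccdbaeefc' (i=10, period=22)
emit factor 5: 'aahcegf' (i=32, period=7)

["gh", "d", "cccghcd", "acheeehdbdaefccdbaeefc", "aahcegf"]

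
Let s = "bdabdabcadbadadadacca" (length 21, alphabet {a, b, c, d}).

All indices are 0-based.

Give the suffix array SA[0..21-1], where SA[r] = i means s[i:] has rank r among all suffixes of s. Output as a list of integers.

[20, 5, 2, 17, 15, 13, 11, 8, 10, 6, 3, 0, 19, 7, 18, 4, 1, 16, 14, 12, 9]

rank→(start, suffix):
  0 → (20, 'a')
  1 → (5, 'abcadbadadadacca')
  2 → (2, 'abdabcadbadadadacca')
  3 → (17, 'acca')
  4 → (15, 'adacca')
  5 → (13, 'adadacca')
  6 → (11, 'adadadacca')
  7 → (8, 'adbadadadacca')
  8 → (10, 'badadadacca')
  9 → (6, 'bcadbadadadacca')
  10 → (3, 'bdabcadbadadadacca')
  11 → (0, 'bdabdabcadbadadadacca')
  12 → (19, 'ca')
  13 → (7, 'cadbadadadacca')
  14 → (18, 'cca')
  15 → (4, 'dabcadbadadadacca')
  16 → (1, 'dabdabcadbadadadacca')
  17 → (16, 'dacca')
  18 → (14, 'dadacca')
  19 → (12, 'dadadacca')
  20 → (9, 'dbadadadacca')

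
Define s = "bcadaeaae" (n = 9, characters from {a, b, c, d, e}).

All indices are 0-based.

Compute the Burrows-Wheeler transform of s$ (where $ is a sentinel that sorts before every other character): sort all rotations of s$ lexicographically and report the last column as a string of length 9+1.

rank  rotation    last
    0  $bcadaeaae  e
    1  aae$bcadae  e
    2  adaeaae$bc  c
    3  ae$bcadaea  a
    4  aeaae$bcad  d
    5  bcadaeaae$  $
    6  cadaeaae$b  b
    7  daeaae$bca  a
    8  e$bcadaeaa  a
    9  eaae$bcada  a

eecad$baaa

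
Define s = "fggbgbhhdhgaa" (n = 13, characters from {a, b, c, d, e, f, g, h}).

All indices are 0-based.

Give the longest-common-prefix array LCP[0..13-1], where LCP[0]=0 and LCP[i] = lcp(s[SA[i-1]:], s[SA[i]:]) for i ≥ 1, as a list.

[0, 1, 0, 1, 0, 0, 0, 1, 2, 1, 0, 1, 1]

rank | idx | suffix
   0 |  12 | a
   1 |  11 | aa
   2 |   3 | bgbhhdhgaa
   3 |   5 | bhhdhgaa
   4 |   8 | dhgaa
   5 |   0 | fggbgbhhdhgaa
   6 |  10 | gaa
   7 |   2 | gbgbhhdhgaa
   8 |   4 | gbhhdhgaa
   9 |   1 | ggbgbhhdhgaa
  10 |   7 | hdhgaa
  11 |   9 | hgaa
  12 |   6 | hhdhgaa

SA = [12, 11, 3, 5, 8, 0, 10, 2, 4, 1, 7, 9, 6]
i: (SA[i-1],SA[i]) lcp shared
  1: (12,11) 1 'a'
  2: (11,3) 0 ''
  3: (3,5) 1 'b'
  4: (5,8) 0 ''
  5: (8,0) 0 ''
  6: (0,10) 0 ''
  7: (10,2) 1 'g'
  8: (2,4) 2 'gb'
  9: (4,1) 1 'g'
  10: (1,7) 0 ''
  11: (7,9) 1 'h'
  12: (9,6) 1 'h'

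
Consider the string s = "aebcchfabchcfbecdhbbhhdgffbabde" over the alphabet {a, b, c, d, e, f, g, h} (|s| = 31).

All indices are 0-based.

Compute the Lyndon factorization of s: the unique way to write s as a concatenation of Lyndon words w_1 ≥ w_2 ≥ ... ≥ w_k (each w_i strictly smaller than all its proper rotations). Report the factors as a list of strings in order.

["aebcchf", "abchcfbecdhbbhhdgffbabde"]

emit factor 1: 'aebcchf' (i=0, period=7)
emit factor 2: 'abchcfbecdhbbhhdgffbabde' (i=7, period=24)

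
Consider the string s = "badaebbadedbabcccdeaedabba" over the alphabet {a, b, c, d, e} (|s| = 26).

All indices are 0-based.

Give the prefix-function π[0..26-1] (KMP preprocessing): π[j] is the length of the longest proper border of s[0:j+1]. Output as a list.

[0, 0, 0, 0, 0, 1, 1, 2, 3, 0, 0, 1, 2, 1, 0, 0, 0, 0, 0, 0, 0, 0, 0, 1, 1, 2]

π[0] = 0
j=1 s[j]='a': π[1]=0 (border '')
j=2 s[j]='d': π[2]=0 (border '')
j=3 s[j]='a': π[3]=0 (border '')
j=4 s[j]='e': π[4]=0 (border '')
j=5 s[j]='b': π[5]=1 (border 'b')
j=6 s[j]='b': k: 1→0; π[6]=1 (border 'b')
j=7 s[j]='a': π[7]=2 (border 'ba')
j=8 s[j]='d': π[8]=3 (border 'bad')
j=9 s[j]='e': k: 3→0; π[9]=0 (border '')
j=10 s[j]='d': π[10]=0 (border '')
j=11 s[j]='b': π[11]=1 (border 'b')
j=12 s[j]='a': π[12]=2 (border 'ba')
j=13 s[j]='b': k: 2→0; π[13]=1 (border 'b')
j=14 s[j]='c': k: 1→0; π[14]=0 (border '')
j=15 s[j]='c': π[15]=0 (border '')
j=16 s[j]='c': π[16]=0 (border '')
j=17 s[j]='d': π[17]=0 (border '')
j=18 s[j]='e': π[18]=0 (border '')
j=19 s[j]='a': π[19]=0 (border '')
j=20 s[j]='e': π[20]=0 (border '')
j=21 s[j]='d': π[21]=0 (border '')
j=22 s[j]='a': π[22]=0 (border '')
j=23 s[j]='b': π[23]=1 (border 'b')
j=24 s[j]='b': k: 1→0; π[24]=1 (border 'b')
j=25 s[j]='a': π[25]=2 (border 'ba')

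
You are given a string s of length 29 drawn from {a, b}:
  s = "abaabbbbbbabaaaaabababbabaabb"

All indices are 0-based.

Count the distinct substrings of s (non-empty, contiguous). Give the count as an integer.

sorted suffixes:
  #0 SA[0]=12  'aaaaabababbabaabb'
  #1 SA[1]=13  'aaaabababbabaabb'
  #2 SA[2]=14  'aaabababbabaabb'
  #3 SA[3]=15  'aabababbabaabb'
  #4 SA[4]=25  'aabb'
  #5 SA[5]=2  'aabbbbbbabaaaaabababbabaabb'
  #6 SA[6]=10  'abaaaaabababbabaabb'
  #7 SA[7]=23  'abaabb'
  #8 SA[8]=0  'abaabbbbbbabaaaaabababbabaabb'
  #9 SA[9]=16  'abababbabaabb'
  #10 SA[10]=18  'ababbabaabb'
  #11 SA[11]=26  'abb'
  #12 SA[12]=20  'abbabaabb'
  #13 SA[13]=3  'abbbbbbabaaaaabababbabaabb'
  #14 SA[14]=28  'b'
  #15 SA[15]=11  'baaaaabababbabaabb'
  #16 SA[16]=24  'baabb'
  #17 SA[17]=1  'baabbbbbbabaaaaabababbabaabb'
  #18 SA[18]=9  'babaaaaabababbabaabb'
  #19 SA[19]=22  'babaabb'
  #20 SA[20]=17  'bababbabaabb'
  #21 SA[21]=19  'babbabaabb'
  #22 SA[22]=27  'bb'
  #23 SA[23]=8  'bbabaaaaabababbabaabb'
  #24 SA[24]=21  'bbabaabb'
  #25 SA[25]=7  'bbbabaaaaabababbabaabb'
  #26 SA[26]=6  'bbbbabaaaaabababbabaabb'
  #27 SA[27]=5  'bbbbbabaaaaabababbabaabb'
  #28 SA[28]=4  'bbbbbbabaaaaabababbabaabb'

SA = [12, 13, 14, 15, 25, 2, 10, 23, 0, 16, 18, 26, 20, 3, 28, 11, 24, 1, 9, 22, 17, 19, 27, 8, 21, 7, 6, 5, 4]
rank  pair      lcp
   1  s[12:],s[13:]  4  'aaaa'
   2  s[13:],s[14:]  3  'aaa'
   3  s[14:],s[15:]  2  'aa'
   4  s[15:],s[25:]  3  'aab'
   5  s[25:],s[2:]  4  'aabb'
   6  s[2:],s[10:]  1  'a'
   7  s[10:],s[23:]  4  'abaa'
   8  s[23:],s[0:]  6  'abaabb'
   9  s[0:],s[16:]  3  'aba'
  10  s[16:],s[18:]  4  'abab'
  11  s[18:],s[26:]  2  'ab'
  12  s[26:],s[20:]  3  'abb'
  13  s[20:],s[3:]  3  'abb'
  14  s[3:],s[28:]  0  ''
  15  s[28:],s[11:]  1  'b'
  16  s[11:],s[24:]  3  'baa'
  17  s[24:],s[1:]  5  'baabb'
  18  s[1:],s[9:]  2  'ba'
  19  s[9:],s[22:]  5  'babaa'
  20  s[22:],s[17:]  4  'baba'
  21  s[17:],s[19:]  3  'bab'
  22  s[19:],s[27:]  1  'b'
  23  s[27:],s[8:]  2  'bb'
  24  s[8:],s[21:]  6  'bbabaa'
  25  s[21:],s[7:]  2  'bb'
  26  s[7:],s[6:]  3  'bbb'
  27  s[6:],s[5:]  4  'bbbb'
  28  s[5:],s[4:]  5  'bbbbb'

n(n+1)/2 = 29·30/2 = 435
Σ LCP = 0 + 4 + 3 + 2 + 3 + 4 + 1 + 4 + 6 + 3 + 4 + 2 + 3 + 3 + 0 + 1 + 3 + 5 + 2 + 5 + 4 + 3 + 1 + 2 + 6 + 2 + 3 + 4 + 5 = 88
distinct = 435 − 88 = 347

347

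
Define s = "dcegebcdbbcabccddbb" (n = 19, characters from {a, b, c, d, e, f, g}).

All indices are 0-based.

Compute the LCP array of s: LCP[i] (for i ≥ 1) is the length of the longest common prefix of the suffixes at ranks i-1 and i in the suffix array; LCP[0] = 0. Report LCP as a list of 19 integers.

[0, 0, 1, 2, 1, 2, 2, 0, 1, 1, 2, 1, 0, 3, 1, 1, 0, 1, 0]

rank→(start, suffix):
  0 → (11, 'abccddbb')
  1 → (18, 'b')
  2 → (17, 'bb')
  3 → (8, 'bbcabccddbb')
  4 → (9, 'bcabccddbb')
  5 → (12, 'bccddbb')
  6 → (5, 'bcdbbcabccddbb')
  7 → (10, 'cabccddbb')
  8 → (13, 'ccddbb')
  9 → (6, 'cdbbcabccddbb')
  10 → (14, 'cddbb')
  11 → (1, 'cegebcdbbcabccddbb')
  12 → (16, 'dbb')
  13 → (7, 'dbbcabccddbb')
  14 → (0, 'dcegebcdbbcabccddbb')
  15 → (15, 'ddbb')
  16 → (4, 'ebcdbbcabccddbb')
  17 → (2, 'egebcdbbcabccddbb')
  18 → (3, 'gebcdbbcabccddbb')

SA = [11, 18, 17, 8, 9, 12, 5, 10, 13, 6, 14, 1, 16, 7, 0, 15, 4, 2, 3]
rank  pair      lcp
   1  s[11:],s[18:]  0  ''
   2  s[18:],s[17:]  1  'b'
   3  s[17:],s[8:]  2  'bb'
   4  s[8:],s[9:]  1  'b'
   5  s[9:],s[12:]  2  'bc'
   6  s[12:],s[5:]  2  'bc'
   7  s[5:],s[10:]  0  ''
   8  s[10:],s[13:]  1  'c'
   9  s[13:],s[6:]  1  'c'
  10  s[6:],s[14:]  2  'cd'
  11  s[14:],s[1:]  1  'c'
  12  s[1:],s[16:]  0  ''
  13  s[16:],s[7:]  3  'dbb'
  14  s[7:],s[0:]  1  'd'
  15  s[0:],s[15:]  1  'd'
  16  s[15:],s[4:]  0  ''
  17  s[4:],s[2:]  1  'e'
  18  s[2:],s[3:]  0  ''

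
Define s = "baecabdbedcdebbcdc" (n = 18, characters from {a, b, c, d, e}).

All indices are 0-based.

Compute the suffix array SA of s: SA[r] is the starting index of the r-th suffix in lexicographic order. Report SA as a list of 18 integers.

[4, 1, 0, 13, 14, 5, 7, 17, 3, 15, 10, 6, 16, 9, 11, 12, 2, 8]

rank→(start, suffix):
  0 → (4, 'abdbedcdebbcdc')
  1 → (1, 'aecabdbedcdebbcdc')
  2 → (0, 'baecabdbedcdebbcdc')
  3 → (13, 'bbcdc')
  4 → (14, 'bcdc')
  5 → (5, 'bdbedcdebbcdc')
  6 → (7, 'bedcdebbcdc')
  7 → (17, 'c')
  8 → (3, 'cabdbedcdebbcdc')
  9 → (15, 'cdc')
  10 → (10, 'cdebbcdc')
  11 → (6, 'dbedcdebbcdc')
  12 → (16, 'dc')
  13 → (9, 'dcdebbcdc')
  14 → (11, 'debbcdc')
  15 → (12, 'ebbcdc')
  16 → (2, 'ecabdbedcdebbcdc')
  17 → (8, 'edcdebbcdc')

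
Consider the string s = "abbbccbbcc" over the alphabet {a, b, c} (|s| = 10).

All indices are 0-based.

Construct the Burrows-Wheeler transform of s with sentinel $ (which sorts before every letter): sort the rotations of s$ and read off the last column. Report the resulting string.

c$acbbbccbb

rank  rotation     last
    0  $abbbccbbcc  c
    1  abbbccbbcc$  $
    2  bbbccbbcc$a  a
    3  bbcc$abbbcc  c
    4  bbccbbcc$ab  b
    5  bcc$abbbccb  b
    6  bccbbcc$abb  b
    7  c$abbbccbbc  c
    8  cbbcc$abbbc  c
    9  cc$abbbccbb  b
   10  ccbbcc$abbb  b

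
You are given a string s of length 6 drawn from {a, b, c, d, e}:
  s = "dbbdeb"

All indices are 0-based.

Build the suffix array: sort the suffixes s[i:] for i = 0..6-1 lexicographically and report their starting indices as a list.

[5, 1, 2, 0, 3, 4]

rank | idx | suffix
   0 |   5 | b
   1 |   1 | bbdeb
   2 |   2 | bdeb
   3 |   0 | dbbdeb
   4 |   3 | deb
   5 |   4 | eb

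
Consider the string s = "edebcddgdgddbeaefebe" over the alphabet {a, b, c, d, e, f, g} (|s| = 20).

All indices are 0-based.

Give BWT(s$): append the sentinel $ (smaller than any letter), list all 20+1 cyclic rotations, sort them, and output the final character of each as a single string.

rank  rotation               last
    0  $edebcddgdgddbeaefebe  e
    1  aefebe$edebcddgdgddbe  e
    2  bcddgdgddbeaefebe$ede  e
    3  be$edebcddgdgddbeaefe  e
    4  beaefebe$edebcddgdgdd  d
    5  cddgdgddbeaefebe$edeb  b
    6  dbeaefebe$edebcddgdgd  d
    7  ddbeaefebe$edebcddgdg  g
    8  ddgdgddbeaefebe$edebc  c
    9  debcddgdgddbeaefebe$e  e
   10  dgddbeaefebe$edebcddg  g
   11  dgdgddbeaefebe$edebcd  d
   12  e$edebcddgdgddbeaefeb  b
   13  eaefebe$edebcddgdgddb  b
   14  ebcddgdgddbeaefebe$ed  d
   15  ebe$edebcddgdgddbeaef  f
   16  edebcddgdgddbeaefebe$  $
   17  efebe$edebcddgdgddbea  a
   18  febe$edebcddgdgddbeae  e
   19  gddbeaefebe$edebcddgd  d
   20  gdgddbeaefebe$edebcdd  d

eeeedbdgcegdbbdf$aedd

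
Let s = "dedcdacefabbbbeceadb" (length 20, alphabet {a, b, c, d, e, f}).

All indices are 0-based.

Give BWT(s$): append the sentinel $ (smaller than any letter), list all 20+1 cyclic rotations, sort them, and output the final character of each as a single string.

bfdedabbbdeacae$cbdce

rank  rotation               last
    0  $dedcdacefabbbbeceadb  b
    1  abbbbeceadb$dedcdacef  f
    2  acefabbbbeceadb$dedcd  d
    3  adb$dedcdacefabbbbece  e
    4  b$dedcdacefabbbbecead  d
    5  bbbbeceadb$dedcdacefa  a
    6  bbbeceadb$dedcdacefab  b
    7  bbeceadb$dedcdacefabb  b
    8  beceadb$dedcdacefabbb  b
    9  cdacefabbbbeceadb$ded  d
   10  ceadb$dedcdacefabbbbe  e
   11  cefabbbbeceadb$dedcda  a
   12  dacefabbbbeceadb$dedc  c
   13  db$dedcdacefabbbbecea  a
   14  dcdacefabbbbeceadb$de  e
   15  dedcdacefabbbbeceadb$  $
   16  eadb$dedcdacefabbbbec  c
   17  eceadb$dedcdacefabbbb  b
   18  edcdacefabbbbeceadb$d  d
   19  efabbbbeceadb$dedcdac  c
   20  fabbbbeceadb$dedcdace  e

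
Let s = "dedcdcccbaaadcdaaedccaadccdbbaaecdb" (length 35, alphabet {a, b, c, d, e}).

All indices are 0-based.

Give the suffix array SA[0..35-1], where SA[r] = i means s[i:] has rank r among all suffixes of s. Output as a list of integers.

rank→(start, suffix):
  0 → (9, 'aaadcdaaedccaadccdbbaaecdb')
  1 → (21, 'aadccdbbaaecdb')
  2 → (10, 'aadcdaaedccaadccdbbaaecdb')
  3 → (29, 'aaecdb')
  4 → (15, 'aaedccaadccdbbaaecdb')
  5 → (22, 'adccdbbaaecdb')
  6 → (11, 'adcdaaedccaadccdbbaaecdb')
  7 → (30, 'aecdb')
  8 → (16, 'aedccaadccdbbaaecdb')
  9 → (34, 'b')
  10 → (8, 'baaadcdaaedccaadccdbbaaecdb')
  11 → (28, 'baaecdb')
  12 → (27, 'bbaaecdb')
  13 → (20, 'caadccdbbaaecdb')
  14 → (7, 'cbaaadcdaaedccaadccdbbaaecdb')
  15 → (19, 'ccaadccdbbaaecdb')
  16 → (6, 'ccbaaadcdaaedccaadccdbbaaecdb')
  17 → (5, 'cccbaaadcdaaedccaadccdbbaaecdb')
  18 → (24, 'ccdbbaaecdb')
  19 → (13, 'cdaaedccaadccdbbaaecdb')
  20 → (32, 'cdb')
  21 → (25, 'cdbbaaecdb')
  22 → (3, 'cdcccbaaadcdaaedccaadccdbbaaecdb')
  23 → (14, 'daaedccaadccdbbaaecdb')
  24 → (33, 'db')
  25 → (26, 'dbbaaecdb')
  26 → (18, 'dccaadccdbbaaecdb')
  27 → (4, 'dcccbaaadcdaaedccaadccdbbaaecdb')
  28 → (23, 'dccdbbaaecdb')
  29 → (12, 'dcdaaedccaadccdbbaaecdb')
  30 → (2, 'dcdcccbaaadcdaaedccaadccdbbaaecdb')
  31 → (0, 'dedcdcccbaaadcdaaedccaadccdbbaaecdb')
  32 → (31, 'ecdb')
  33 → (17, 'edccaadccdbbaaecdb')
  34 → (1, 'edcdcccbaaadcdaaedccaadccdbbaaecdb')

[9, 21, 10, 29, 15, 22, 11, 30, 16, 34, 8, 28, 27, 20, 7, 19, 6, 5, 24, 13, 32, 25, 3, 14, 33, 26, 18, 4, 23, 12, 2, 0, 31, 17, 1]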